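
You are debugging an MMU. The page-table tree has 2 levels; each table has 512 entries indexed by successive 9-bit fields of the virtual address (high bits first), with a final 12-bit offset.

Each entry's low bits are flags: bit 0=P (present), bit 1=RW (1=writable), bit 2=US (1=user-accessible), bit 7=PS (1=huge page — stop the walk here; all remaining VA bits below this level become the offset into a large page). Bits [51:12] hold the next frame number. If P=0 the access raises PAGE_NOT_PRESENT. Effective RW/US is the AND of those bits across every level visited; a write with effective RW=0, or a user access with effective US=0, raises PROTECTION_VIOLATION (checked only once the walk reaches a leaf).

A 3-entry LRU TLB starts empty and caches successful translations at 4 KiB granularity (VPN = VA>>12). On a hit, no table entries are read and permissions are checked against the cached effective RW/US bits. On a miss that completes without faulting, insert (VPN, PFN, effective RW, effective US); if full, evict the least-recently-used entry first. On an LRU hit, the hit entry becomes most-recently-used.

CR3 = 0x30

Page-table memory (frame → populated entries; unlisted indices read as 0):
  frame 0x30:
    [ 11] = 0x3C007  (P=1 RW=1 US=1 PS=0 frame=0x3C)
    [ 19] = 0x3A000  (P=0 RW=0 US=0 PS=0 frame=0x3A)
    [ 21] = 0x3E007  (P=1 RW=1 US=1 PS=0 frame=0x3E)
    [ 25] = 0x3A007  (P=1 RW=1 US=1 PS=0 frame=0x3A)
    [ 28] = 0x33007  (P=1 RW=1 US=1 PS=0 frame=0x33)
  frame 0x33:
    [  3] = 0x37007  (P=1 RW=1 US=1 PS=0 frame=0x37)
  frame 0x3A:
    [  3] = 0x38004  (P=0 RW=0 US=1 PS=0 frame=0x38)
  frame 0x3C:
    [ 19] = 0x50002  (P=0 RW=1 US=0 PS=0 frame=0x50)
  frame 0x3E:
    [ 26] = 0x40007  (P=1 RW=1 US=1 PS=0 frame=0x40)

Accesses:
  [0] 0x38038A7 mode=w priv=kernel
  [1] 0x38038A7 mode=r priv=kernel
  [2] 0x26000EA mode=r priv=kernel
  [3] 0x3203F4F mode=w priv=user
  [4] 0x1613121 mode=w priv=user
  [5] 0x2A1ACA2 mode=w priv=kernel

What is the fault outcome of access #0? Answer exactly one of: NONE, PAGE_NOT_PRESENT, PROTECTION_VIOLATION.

Walk each access:
#0 VA=0x38038A7 (w,kernel):
  L0 @0x30[28] → 0x33007  P=1,RW=1,US=1,PS=0
  L1 @0x33[3] → 0x37007  P=1,RW=1,US=1,PS=0
  ⇒ phys 0x378A7  [2 reads]
#1 VA=0x38038A7 (r,kernel):
  TLB hit vpn=0x3803 → PA=0x378A7
#2 VA=0x26000EA (r,kernel):
  L0 @0x30[19] → 0x3A000  P=0,RW=0,US=0,PS=0
  → PAGE_NOT_PRESENT  (1 entries read)
#3 VA=0x3203F4F (w,user):
  L0 @0x30[25] → 0x3A007  P=1,RW=1,US=1,PS=0
  L1 @0x3A[3] → 0x38004  P=0,RW=0,US=1,PS=0
  → PAGE_NOT_PRESENT  (2 entries read)
#4 VA=0x1613121 (w,user):
  L0 @0x30[11] → 0x3C007  P=1,RW=1,US=1,PS=0
  L1 @0x3C[19] → 0x50002  P=0,RW=1,US=0,PS=0
  → PAGE_NOT_PRESENT  (2 entries read)
#5 VA=0x2A1ACA2 (w,kernel):
  L0 @0x30[21] → 0x3E007  P=1,RW=1,US=1,PS=0
  L1 @0x3E[26] → 0x40007  P=1,RW=1,US=1,PS=0
  ⇒ phys 0x40CA2  [2 reads]

Access #0 fault: NONE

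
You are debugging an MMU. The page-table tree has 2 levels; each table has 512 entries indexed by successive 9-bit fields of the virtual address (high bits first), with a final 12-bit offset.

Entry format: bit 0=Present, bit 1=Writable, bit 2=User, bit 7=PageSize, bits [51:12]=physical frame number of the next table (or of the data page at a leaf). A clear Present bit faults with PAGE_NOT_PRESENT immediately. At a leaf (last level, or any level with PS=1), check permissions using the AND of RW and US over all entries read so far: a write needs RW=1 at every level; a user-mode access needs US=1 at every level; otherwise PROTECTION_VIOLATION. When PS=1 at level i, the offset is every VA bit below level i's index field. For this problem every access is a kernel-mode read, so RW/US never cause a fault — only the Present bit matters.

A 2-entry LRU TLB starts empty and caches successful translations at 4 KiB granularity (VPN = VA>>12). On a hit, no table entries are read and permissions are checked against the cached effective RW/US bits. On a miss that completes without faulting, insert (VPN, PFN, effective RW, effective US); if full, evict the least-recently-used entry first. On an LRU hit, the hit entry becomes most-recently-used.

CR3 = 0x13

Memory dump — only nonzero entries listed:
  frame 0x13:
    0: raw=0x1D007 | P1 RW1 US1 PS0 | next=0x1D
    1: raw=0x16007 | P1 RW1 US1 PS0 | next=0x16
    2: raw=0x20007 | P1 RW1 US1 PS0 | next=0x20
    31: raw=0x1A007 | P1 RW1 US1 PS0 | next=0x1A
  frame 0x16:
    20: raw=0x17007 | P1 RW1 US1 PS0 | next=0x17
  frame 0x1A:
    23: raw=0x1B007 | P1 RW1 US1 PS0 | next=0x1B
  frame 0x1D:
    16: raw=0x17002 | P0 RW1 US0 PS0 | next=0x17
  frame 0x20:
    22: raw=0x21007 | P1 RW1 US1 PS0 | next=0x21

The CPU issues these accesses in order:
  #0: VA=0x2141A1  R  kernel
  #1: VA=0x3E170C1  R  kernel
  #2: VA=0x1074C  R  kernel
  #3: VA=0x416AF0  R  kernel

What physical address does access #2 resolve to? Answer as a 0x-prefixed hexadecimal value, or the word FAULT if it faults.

Trace:
#0 VA=0x2141A1 (r,kernel):
  lvl0: tbl 0x13, slot 1 ⇒ 0x16007 (P1/RW1/US1/PS0)
  lvl1: tbl 0x16, slot 20 ⇒ 0x17007 (P1/RW1/US1/PS0)
  ⇒ phys 0x171A1  [2 reads]
#1 VA=0x3E170C1 (r,kernel):
  lvl0: tbl 0x13, slot 31 ⇒ 0x1A007 (P1/RW1/US1/PS0)
  lvl1: tbl 0x1A, slot 23 ⇒ 0x1B007 (P1/RW1/US1/PS0)
  ⇒ phys 0x1B0C1  [2 reads]
#2 VA=0x1074C (r,kernel):
  lvl0: tbl 0x13, slot 0 ⇒ 0x1D007 (P1/RW1/US1/PS0)
  lvl1: tbl 0x1D, slot 16 ⇒ 0x17002 (P0/RW1/US0/PS0)
  ⇒ fault: PAGE_NOT_PRESENT  — 2 lookups
#3 VA=0x416AF0 (r,kernel):
  lvl0: tbl 0x13, slot 2 ⇒ 0x20007 (P1/RW1/US1/PS0)
  lvl1: tbl 0x20, slot 22 ⇒ 0x21007 (P1/RW1/US1/PS0)
  ⇒ phys 0x21AF0  [2 reads]

Access #2 PA: FAULT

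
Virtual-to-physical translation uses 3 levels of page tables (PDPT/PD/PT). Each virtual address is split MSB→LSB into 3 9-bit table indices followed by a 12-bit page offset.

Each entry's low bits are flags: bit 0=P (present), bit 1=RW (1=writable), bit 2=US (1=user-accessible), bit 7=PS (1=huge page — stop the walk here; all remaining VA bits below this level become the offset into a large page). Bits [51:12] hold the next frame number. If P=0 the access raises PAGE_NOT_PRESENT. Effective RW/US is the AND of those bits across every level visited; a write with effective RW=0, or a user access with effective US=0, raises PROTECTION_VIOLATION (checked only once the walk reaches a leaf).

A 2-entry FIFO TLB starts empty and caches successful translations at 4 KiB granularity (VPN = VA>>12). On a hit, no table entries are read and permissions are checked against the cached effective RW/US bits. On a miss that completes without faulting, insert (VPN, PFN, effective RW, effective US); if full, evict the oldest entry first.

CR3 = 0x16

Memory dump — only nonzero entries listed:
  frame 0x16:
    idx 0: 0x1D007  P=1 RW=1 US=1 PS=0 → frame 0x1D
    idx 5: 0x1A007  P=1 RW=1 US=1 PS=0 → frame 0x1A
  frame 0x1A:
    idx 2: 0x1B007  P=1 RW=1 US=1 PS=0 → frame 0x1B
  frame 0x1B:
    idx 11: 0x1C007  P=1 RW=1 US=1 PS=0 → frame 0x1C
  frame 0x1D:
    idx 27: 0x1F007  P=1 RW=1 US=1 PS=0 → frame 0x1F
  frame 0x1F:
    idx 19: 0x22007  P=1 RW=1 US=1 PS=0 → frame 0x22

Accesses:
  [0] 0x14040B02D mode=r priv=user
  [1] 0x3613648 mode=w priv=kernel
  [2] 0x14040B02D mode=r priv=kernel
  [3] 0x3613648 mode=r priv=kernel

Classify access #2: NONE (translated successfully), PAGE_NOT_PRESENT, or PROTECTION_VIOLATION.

Walk each access:
#0 VA=0x14040B02D (r,user):
  lvl0: tbl 0x16, slot 5 ⇒ 0x1A007 (P1/RW1/US1/PS0)
  lvl1: tbl 0x1A, slot 2 ⇒ 0x1B007 (P1/RW1/US1/PS0)
  lvl2: tbl 0x1B, slot 11 ⇒ 0x1C007 (P1/RW1/US1/PS0)
  ✓ 0x1C02D  — 3 lookups
#1 VA=0x3613648 (w,kernel):
  lvl0: tbl 0x16, slot 0 ⇒ 0x1D007 (P1/RW1/US1/PS0)
  lvl1: tbl 0x1D, slot 27 ⇒ 0x1F007 (P1/RW1/US1/PS0)
  lvl2: tbl 0x1F, slot 19 ⇒ 0x22007 (P1/RW1/US1/PS0)
  ✓ 0x22648  — 3 lookups
#2 VA=0x14040B02D (r,kernel):
  TLB hit vpn=0x14040B → PA=0x1C02D
#3 VA=0x3613648 (r,kernel):
  TLB hit vpn=0x3613 → PA=0x22648

Access #2 fault: NONE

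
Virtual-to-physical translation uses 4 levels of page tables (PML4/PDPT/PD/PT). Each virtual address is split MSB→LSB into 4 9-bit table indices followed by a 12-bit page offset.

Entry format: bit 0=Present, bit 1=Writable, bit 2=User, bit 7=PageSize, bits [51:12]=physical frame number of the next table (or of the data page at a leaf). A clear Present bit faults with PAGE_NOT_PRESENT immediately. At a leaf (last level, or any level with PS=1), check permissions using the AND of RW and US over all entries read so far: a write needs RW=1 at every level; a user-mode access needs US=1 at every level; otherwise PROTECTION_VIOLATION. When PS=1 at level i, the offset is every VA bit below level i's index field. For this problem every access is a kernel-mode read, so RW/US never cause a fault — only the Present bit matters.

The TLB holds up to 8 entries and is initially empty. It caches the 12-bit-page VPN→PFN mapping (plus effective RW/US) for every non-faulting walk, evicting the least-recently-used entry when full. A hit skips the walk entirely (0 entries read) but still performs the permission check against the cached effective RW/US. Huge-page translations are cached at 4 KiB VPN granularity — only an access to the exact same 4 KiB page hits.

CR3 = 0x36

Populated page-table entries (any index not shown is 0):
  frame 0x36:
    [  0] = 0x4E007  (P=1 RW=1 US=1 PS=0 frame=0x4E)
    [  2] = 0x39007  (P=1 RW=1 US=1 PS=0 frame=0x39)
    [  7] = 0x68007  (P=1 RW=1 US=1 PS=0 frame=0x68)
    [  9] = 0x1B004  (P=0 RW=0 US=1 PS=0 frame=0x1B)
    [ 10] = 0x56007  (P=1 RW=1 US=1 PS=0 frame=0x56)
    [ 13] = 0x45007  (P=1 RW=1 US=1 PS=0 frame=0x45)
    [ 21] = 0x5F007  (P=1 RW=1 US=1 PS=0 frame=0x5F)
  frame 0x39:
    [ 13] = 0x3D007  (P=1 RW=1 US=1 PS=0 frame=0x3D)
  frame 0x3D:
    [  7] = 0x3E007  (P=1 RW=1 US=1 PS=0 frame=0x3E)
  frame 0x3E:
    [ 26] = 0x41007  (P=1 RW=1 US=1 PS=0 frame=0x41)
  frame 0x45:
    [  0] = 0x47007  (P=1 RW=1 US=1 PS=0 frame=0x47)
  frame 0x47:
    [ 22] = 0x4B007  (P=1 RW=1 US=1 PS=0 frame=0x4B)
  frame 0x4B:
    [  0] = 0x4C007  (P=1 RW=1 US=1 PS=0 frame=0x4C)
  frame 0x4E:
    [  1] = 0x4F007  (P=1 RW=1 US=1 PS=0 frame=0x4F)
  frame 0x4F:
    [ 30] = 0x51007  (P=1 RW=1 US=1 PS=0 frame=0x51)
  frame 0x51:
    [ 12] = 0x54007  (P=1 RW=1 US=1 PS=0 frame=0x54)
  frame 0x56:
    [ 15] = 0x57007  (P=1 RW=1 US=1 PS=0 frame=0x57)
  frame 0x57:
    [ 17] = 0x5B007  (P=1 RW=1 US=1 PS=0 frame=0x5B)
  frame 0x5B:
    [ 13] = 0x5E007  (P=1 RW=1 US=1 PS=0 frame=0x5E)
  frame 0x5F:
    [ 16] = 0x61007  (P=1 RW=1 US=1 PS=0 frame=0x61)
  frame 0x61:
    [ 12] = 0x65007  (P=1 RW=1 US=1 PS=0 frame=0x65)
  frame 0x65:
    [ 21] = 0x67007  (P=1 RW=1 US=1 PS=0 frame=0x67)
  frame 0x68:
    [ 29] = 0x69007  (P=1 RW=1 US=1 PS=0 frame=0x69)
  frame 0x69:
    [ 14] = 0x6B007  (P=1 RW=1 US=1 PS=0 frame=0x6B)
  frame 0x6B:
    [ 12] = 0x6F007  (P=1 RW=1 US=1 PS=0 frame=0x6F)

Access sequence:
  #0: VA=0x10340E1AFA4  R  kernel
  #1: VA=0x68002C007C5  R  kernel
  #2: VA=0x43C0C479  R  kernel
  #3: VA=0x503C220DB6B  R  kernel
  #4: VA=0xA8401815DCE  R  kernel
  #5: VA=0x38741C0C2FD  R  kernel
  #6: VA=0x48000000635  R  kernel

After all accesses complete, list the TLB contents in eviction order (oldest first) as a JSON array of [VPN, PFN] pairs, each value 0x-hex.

Trace:
#0 VA=0x10340E1AFA4 (r,kernel):
  L0 @0x36[2] → 0x39007  P=1,RW=1,US=1,PS=0
  L1 @0x39[13] → 0x3D007  P=1,RW=1,US=1,PS=0
  L2 @0x3D[7] → 0x3E007  P=1,RW=1,US=1,PS=0
  L3 @0x3E[26] → 0x41007  P=1,RW=1,US=1,PS=0
  ✓ 0x41FA4  — 4 lookups
#1 VA=0x68002C007C5 (r,kernel):
  L0 @0x36[13] → 0x45007  P=1,RW=1,US=1,PS=0
  L1 @0x45[0] → 0x47007  P=1,RW=1,US=1,PS=0
  L2 @0x47[22] → 0x4B007  P=1,RW=1,US=1,PS=0
  L3 @0x4B[0] → 0x4C007  P=1,RW=1,US=1,PS=0
  ✓ 0x4C7C5  — 4 lookups
#2 VA=0x43C0C479 (r,kernel):
  L0 @0x36[0] → 0x4E007  P=1,RW=1,US=1,PS=0
  L1 @0x4E[1] → 0x4F007  P=1,RW=1,US=1,PS=0
  L2 @0x4F[30] → 0x51007  P=1,RW=1,US=1,PS=0
  L3 @0x51[12] → 0x54007  P=1,RW=1,US=1,PS=0
  ✓ 0x54479  — 4 lookups
#3 VA=0x503C220DB6B (r,kernel):
  L0 @0x36[10] → 0x56007  P=1,RW=1,US=1,PS=0
  L1 @0x56[15] → 0x57007  P=1,RW=1,US=1,PS=0
  L2 @0x57[17] → 0x5B007  P=1,RW=1,US=1,PS=0
  L3 @0x5B[13] → 0x5E007  P=1,RW=1,US=1,PS=0
  ✓ 0x5EB6B  — 4 lookups
#4 VA=0xA8401815DCE (r,kernel):
  L0 @0x36[21] → 0x5F007  P=1,RW=1,US=1,PS=0
  L1 @0x5F[16] → 0x61007  P=1,RW=1,US=1,PS=0
  L2 @0x61[12] → 0x65007  P=1,RW=1,US=1,PS=0
  L3 @0x65[21] → 0x67007  P=1,RW=1,US=1,PS=0
  ✓ 0x67DCE  — 4 lookups
#5 VA=0x38741C0C2FD (r,kernel):
  L0 @0x36[7] → 0x68007  P=1,RW=1,US=1,PS=0
  L1 @0x68[29] → 0x69007  P=1,RW=1,US=1,PS=0
  L2 @0x69[14] → 0x6B007  P=1,RW=1,US=1,PS=0
  L3 @0x6B[12] → 0x6F007  P=1,RW=1,US=1,PS=0
  ✓ 0x6F2FD  — 4 lookups
#6 VA=0x48000000635 (r,kernel):
  L0 @0x36[9] → 0x1B004  P=0,RW=0,US=1,PS=0
  → PAGE_NOT_PRESENT  (1 entries read)

TLB: [["0x10340E1A", "0x41"], ["0x68002C00", "0x4C"], ["0x43C0C", "0x54"], ["0x503C220D", "0x5E"], ["0xA8401815", "0x67"], ["0x38741C0C", "0x6F"]]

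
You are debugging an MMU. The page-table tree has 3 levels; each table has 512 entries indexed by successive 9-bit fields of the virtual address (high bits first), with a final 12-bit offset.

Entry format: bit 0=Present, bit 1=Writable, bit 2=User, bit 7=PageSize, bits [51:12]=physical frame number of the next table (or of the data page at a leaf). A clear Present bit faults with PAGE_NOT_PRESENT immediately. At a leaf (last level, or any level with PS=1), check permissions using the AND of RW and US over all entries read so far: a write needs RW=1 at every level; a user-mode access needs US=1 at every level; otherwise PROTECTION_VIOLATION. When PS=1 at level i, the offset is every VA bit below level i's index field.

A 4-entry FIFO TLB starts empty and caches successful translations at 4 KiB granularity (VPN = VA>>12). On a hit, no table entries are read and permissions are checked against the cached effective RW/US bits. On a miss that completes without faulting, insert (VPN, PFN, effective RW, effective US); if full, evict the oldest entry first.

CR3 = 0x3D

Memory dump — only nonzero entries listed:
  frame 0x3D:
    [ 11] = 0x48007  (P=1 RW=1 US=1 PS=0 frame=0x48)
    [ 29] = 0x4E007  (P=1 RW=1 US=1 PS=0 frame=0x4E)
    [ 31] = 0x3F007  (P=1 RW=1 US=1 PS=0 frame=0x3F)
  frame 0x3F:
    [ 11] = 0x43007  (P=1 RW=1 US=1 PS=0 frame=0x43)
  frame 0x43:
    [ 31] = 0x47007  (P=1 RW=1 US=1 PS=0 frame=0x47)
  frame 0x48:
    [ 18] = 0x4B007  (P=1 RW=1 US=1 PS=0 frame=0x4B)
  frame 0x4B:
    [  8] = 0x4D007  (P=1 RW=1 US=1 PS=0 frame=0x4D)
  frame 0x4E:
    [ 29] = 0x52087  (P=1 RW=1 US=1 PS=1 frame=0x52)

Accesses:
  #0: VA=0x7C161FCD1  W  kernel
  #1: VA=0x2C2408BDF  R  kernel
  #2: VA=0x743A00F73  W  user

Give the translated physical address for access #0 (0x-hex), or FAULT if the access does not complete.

Trace:
#0 VA=0x7C161FCD1 (w,kernel):
  lvl0: tbl 0x3D, slot 31 ⇒ 0x3F007 (P1/RW1/US1/PS0)
  lvl1: tbl 0x3F, slot 11 ⇒ 0x43007 (P1/RW1/US1/PS0)
  lvl2: tbl 0x43, slot 31 ⇒ 0x47007 (P1/RW1/US1/PS0)
  → PA=0x47CD1  (3 entries read)
#1 VA=0x2C2408BDF (r,kernel):
  lvl0: tbl 0x3D, slot 11 ⇒ 0x48007 (P1/RW1/US1/PS0)
  lvl1: tbl 0x48, slot 18 ⇒ 0x4B007 (P1/RW1/US1/PS0)
  lvl2: tbl 0x4B, slot 8 ⇒ 0x4D007 (P1/RW1/US1/PS0)
  → PA=0x4DBDF  (3 entries read)
#2 VA=0x743A00F73 (w,user):
  lvl0: tbl 0x3D, slot 29 ⇒ 0x4E007 (P1/RW1/US1/PS0)
  lvl1: tbl 0x4E, slot 29 ⇒ 0x52087 (P1/RW1/US1/PS1)
  → PA=0x52F73 (huge @L1)  (2 entries read)

Access #0 PA: 0x47CD1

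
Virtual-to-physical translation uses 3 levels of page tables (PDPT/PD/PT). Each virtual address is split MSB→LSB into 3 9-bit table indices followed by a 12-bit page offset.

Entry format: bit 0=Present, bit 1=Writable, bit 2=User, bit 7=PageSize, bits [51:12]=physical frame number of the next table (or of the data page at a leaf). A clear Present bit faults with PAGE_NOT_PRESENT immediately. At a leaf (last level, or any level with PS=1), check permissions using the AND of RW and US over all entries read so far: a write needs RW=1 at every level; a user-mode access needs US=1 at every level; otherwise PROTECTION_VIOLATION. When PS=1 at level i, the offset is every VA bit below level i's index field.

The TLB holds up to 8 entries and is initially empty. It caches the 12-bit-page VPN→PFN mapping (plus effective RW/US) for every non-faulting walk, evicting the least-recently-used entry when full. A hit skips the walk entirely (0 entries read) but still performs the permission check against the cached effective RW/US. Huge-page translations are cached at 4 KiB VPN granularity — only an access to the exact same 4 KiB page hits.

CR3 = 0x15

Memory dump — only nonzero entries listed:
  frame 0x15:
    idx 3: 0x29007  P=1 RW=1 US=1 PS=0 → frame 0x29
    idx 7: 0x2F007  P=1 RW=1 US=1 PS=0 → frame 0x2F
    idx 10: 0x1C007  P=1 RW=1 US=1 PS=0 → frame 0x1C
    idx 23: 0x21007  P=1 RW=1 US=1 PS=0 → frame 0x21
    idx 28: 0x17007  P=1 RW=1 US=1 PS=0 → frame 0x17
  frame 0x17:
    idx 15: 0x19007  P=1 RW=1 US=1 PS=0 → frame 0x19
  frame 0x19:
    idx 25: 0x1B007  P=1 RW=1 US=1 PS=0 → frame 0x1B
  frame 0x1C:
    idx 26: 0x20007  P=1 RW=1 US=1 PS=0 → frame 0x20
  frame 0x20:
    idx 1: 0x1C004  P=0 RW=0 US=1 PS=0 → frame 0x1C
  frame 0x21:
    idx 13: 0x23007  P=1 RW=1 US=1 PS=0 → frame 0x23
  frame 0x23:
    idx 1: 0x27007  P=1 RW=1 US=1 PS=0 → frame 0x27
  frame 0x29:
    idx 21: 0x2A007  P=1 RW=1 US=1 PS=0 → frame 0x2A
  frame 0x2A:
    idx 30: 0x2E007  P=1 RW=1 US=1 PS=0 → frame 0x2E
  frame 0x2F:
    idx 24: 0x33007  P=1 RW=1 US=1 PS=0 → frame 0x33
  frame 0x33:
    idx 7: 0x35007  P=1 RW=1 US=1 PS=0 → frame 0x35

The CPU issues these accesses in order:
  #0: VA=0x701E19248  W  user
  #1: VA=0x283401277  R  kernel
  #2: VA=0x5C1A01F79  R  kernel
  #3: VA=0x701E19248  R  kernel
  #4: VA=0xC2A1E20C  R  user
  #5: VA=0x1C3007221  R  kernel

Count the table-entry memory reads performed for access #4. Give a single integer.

Trace:
#0 VA=0x701E19248 (w,user):
  lvl0: tbl 0x15, slot 28 ⇒ 0x17007 (P1/RW1/US1/PS0)
  lvl1: tbl 0x17, slot 15 ⇒ 0x19007 (P1/RW1/US1/PS0)
  lvl2: tbl 0x19, slot 25 ⇒ 0x1B007 (P1/RW1/US1/PS0)
  ⇒ phys 0x1B248  [3 reads]
#1 VA=0x283401277 (r,kernel):
  lvl0: tbl 0x15, slot 10 ⇒ 0x1C007 (P1/RW1/US1/PS0)
  lvl1: tbl 0x1C, slot 26 ⇒ 0x20007 (P1/RW1/US1/PS0)
  lvl2: tbl 0x20, slot 1 ⇒ 0x1C004 (P0/RW0/US1/PS0)
  ✗ PAGE_NOT_PRESENT  [3 reads]
#2 VA=0x5C1A01F79 (r,kernel):
  lvl0: tbl 0x15, slot 23 ⇒ 0x21007 (P1/RW1/US1/PS0)
  lvl1: tbl 0x21, slot 13 ⇒ 0x23007 (P1/RW1/US1/PS0)
  lvl2: tbl 0x23, slot 1 ⇒ 0x27007 (P1/RW1/US1/PS0)
  ⇒ phys 0x27F79  [3 reads]
#3 VA=0x701E19248 (r,kernel):
  TLB hit vpn=0x701E19 → PA=0x1B248
#4 VA=0xC2A1E20C (r,user):
  lvl0: tbl 0x15, slot 3 ⇒ 0x29007 (P1/RW1/US1/PS0)
  lvl1: tbl 0x29, slot 21 ⇒ 0x2A007 (P1/RW1/US1/PS0)
  lvl2: tbl 0x2A, slot 30 ⇒ 0x2E007 (P1/RW1/US1/PS0)
  ⇒ phys 0x2E20C  [3 reads]
#5 VA=0x1C3007221 (r,kernel):
  lvl0: tbl 0x15, slot 7 ⇒ 0x2F007 (P1/RW1/US1/PS0)
  lvl1: tbl 0x2F, slot 24 ⇒ 0x33007 (P1/RW1/US1/PS0)
  lvl2: tbl 0x33, slot 7 ⇒ 0x35007 (P1/RW1/US1/PS0)
  ⇒ phys 0x35221  [3 reads]

Entries read for #4: 3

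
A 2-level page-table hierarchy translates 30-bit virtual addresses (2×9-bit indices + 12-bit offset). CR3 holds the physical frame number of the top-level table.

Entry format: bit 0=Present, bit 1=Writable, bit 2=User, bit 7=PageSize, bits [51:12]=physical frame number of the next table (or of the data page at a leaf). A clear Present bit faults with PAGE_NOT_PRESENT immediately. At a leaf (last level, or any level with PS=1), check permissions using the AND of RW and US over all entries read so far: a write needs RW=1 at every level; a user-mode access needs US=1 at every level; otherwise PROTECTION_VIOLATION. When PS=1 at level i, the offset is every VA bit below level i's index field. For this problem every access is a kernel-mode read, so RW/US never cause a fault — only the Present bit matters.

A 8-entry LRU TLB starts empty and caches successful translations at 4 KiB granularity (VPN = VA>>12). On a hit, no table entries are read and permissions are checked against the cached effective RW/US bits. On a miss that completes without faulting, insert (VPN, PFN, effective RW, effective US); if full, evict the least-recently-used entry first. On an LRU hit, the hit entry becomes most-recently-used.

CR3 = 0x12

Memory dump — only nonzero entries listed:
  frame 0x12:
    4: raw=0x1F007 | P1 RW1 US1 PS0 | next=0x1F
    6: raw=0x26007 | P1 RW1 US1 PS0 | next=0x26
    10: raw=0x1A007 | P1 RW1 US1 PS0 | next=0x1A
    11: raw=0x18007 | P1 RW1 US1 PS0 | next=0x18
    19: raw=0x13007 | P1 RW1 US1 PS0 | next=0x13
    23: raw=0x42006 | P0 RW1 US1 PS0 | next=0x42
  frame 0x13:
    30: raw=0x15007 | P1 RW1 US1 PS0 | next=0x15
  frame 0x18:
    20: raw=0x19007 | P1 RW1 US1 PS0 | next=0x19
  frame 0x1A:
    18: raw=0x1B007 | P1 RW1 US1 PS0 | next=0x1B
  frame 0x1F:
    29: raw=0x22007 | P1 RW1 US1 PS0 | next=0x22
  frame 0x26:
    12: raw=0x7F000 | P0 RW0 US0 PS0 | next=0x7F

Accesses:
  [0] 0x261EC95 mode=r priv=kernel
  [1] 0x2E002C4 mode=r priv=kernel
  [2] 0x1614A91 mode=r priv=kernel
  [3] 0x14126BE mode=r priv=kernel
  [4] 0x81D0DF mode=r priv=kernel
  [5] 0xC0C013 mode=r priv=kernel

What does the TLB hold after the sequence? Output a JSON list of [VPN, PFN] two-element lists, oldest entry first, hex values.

Per-access translation:
#0 VA=0x261EC95 (r,kernel):
  lvl0: tbl 0x12, slot 19 ⇒ 0x13007 (P1/RW1/US1/PS0)
  lvl1: tbl 0x13, slot 30 ⇒ 0x15007 (P1/RW1/US1/PS0)
  ✓ 0x15C95  — 2 lookups
#1 VA=0x2E002C4 (r,kernel):
  lvl0: tbl 0x12, slot 23 ⇒ 0x42006 (P0/RW1/US1/PS0)
  ⇒ fault: PAGE_NOT_PRESENT  — 1 lookups
#2 VA=0x1614A91 (r,kernel):
  lvl0: tbl 0x12, slot 11 ⇒ 0x18007 (P1/RW1/US1/PS0)
  lvl1: tbl 0x18, slot 20 ⇒ 0x19007 (P1/RW1/US1/PS0)
  ✓ 0x19A91  — 2 lookups
#3 VA=0x14126BE (r,kernel):
  lvl0: tbl 0x12, slot 10 ⇒ 0x1A007 (P1/RW1/US1/PS0)
  lvl1: tbl 0x1A, slot 18 ⇒ 0x1B007 (P1/RW1/US1/PS0)
  ✓ 0x1B6BE  — 2 lookups
#4 VA=0x81D0DF (r,kernel):
  lvl0: tbl 0x12, slot 4 ⇒ 0x1F007 (P1/RW1/US1/PS0)
  lvl1: tbl 0x1F, slot 29 ⇒ 0x22007 (P1/RW1/US1/PS0)
  ✓ 0x220DF  — 2 lookups
#5 VA=0xC0C013 (r,kernel):
  lvl0: tbl 0x12, slot 6 ⇒ 0x26007 (P1/RW1/US1/PS0)
  lvl1: tbl 0x26, slot 12 ⇒ 0x7F000 (P0/RW0/US0/PS0)
  ⇒ fault: PAGE_NOT_PRESENT  — 2 lookups

TLB: [["0x261E", "0x15"], ["0x1614", "0x19"], ["0x1412", "0x1B"], ["0x81D", "0x22"]]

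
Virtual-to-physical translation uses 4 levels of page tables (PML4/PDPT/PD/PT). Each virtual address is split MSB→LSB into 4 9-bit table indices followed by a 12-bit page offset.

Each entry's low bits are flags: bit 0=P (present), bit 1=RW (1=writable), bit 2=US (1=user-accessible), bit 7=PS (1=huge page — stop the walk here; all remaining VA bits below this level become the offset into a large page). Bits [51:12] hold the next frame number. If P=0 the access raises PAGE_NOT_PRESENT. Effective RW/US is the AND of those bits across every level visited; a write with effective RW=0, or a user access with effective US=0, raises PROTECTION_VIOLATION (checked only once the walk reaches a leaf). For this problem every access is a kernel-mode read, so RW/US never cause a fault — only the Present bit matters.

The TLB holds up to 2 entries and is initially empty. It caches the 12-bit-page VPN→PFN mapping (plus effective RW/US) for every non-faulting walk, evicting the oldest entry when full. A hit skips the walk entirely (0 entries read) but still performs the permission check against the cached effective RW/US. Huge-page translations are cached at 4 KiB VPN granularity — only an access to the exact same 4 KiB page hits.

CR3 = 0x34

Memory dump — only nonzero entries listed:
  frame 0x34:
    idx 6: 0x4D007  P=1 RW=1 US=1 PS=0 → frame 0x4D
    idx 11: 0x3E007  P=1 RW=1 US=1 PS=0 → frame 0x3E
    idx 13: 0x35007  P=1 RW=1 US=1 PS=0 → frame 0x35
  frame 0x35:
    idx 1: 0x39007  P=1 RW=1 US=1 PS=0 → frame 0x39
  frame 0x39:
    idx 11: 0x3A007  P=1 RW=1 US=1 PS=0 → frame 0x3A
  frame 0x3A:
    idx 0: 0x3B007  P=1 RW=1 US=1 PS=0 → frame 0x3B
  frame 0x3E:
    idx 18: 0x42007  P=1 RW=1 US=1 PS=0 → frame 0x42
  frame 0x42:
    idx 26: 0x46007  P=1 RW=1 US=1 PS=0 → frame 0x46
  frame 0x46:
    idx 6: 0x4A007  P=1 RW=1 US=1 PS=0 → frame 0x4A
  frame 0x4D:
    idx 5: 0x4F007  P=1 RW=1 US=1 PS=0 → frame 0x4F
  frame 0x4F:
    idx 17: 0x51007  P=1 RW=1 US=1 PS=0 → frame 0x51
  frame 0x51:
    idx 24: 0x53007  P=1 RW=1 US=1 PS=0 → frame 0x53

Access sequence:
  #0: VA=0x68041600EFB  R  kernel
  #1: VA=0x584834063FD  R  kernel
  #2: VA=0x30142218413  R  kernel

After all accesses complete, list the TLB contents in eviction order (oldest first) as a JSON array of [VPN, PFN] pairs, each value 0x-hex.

Walk each access:
#0 VA=0x68041600EFB (r,kernel):
  L0 @0x34[13] → 0x35007  P=1,RW=1,US=1,PS=0
  L1 @0x35[1] → 0x39007  P=1,RW=1,US=1,PS=0
  L2 @0x39[11] → 0x3A007  P=1,RW=1,US=1,PS=0
  L3 @0x3A[0] → 0x3B007  P=1,RW=1,US=1,PS=0
  → PA=0x3BEFB  (4 entries read)
#1 VA=0x584834063FD (r,kernel):
  L0 @0x34[11] → 0x3E007  P=1,RW=1,US=1,PS=0
  L1 @0x3E[18] → 0x42007  P=1,RW=1,US=1,PS=0
  L2 @0x42[26] → 0x46007  P=1,RW=1,US=1,PS=0
  L3 @0x46[6] → 0x4A007  P=1,RW=1,US=1,PS=0
  → PA=0x4A3FD  (4 entries read)
#2 VA=0x30142218413 (r,kernel):
  L0 @0x34[6] → 0x4D007  P=1,RW=1,US=1,PS=0
  L1 @0x4D[5] → 0x4F007  P=1,RW=1,US=1,PS=0
  L2 @0x4F[17] → 0x51007  P=1,RW=1,US=1,PS=0
  L3 @0x51[24] → 0x53007  P=1,RW=1,US=1,PS=0
  → PA=0x53413  (4 entries read)

TLB: [["0x58483406", "0x4A"], ["0x30142218", "0x53"]]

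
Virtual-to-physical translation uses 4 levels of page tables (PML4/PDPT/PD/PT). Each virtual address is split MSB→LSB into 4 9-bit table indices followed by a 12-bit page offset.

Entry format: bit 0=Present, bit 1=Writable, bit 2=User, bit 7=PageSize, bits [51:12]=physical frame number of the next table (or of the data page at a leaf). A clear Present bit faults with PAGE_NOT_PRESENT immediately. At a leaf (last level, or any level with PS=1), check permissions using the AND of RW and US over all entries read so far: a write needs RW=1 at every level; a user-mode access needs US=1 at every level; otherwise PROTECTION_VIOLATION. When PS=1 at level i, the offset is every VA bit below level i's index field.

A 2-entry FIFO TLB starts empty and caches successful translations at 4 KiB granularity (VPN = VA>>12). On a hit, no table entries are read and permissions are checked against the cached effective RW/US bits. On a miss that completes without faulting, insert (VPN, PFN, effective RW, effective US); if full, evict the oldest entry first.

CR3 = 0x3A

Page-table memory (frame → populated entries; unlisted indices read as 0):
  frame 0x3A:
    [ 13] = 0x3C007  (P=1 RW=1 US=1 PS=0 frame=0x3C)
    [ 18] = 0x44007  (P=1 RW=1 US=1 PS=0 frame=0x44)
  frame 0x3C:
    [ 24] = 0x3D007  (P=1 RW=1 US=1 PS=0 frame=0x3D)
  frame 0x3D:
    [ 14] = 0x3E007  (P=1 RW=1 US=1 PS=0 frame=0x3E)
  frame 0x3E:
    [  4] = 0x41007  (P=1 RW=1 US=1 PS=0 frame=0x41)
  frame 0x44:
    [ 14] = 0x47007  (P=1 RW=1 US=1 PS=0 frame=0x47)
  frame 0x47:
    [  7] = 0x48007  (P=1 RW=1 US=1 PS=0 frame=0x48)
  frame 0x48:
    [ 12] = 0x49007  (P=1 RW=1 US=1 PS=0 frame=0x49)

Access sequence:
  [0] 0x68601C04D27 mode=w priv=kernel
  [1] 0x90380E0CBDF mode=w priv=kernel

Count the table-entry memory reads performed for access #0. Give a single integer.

Trace:
#0 VA=0x68601C04D27 (w,kernel):
  L0 @0x3A[13] → 0x3C007  P=1,RW=1,US=1,PS=0
  L1 @0x3C[24] → 0x3D007  P=1,RW=1,US=1,PS=0
  L2 @0x3D[14] → 0x3E007  P=1,RW=1,US=1,PS=0
  L3 @0x3E[4] → 0x41007  P=1,RW=1,US=1,PS=0
  ⇒ phys 0x41D27  [4 reads]
#1 VA=0x90380E0CBDF (w,kernel):
  L0 @0x3A[18] → 0x44007  P=1,RW=1,US=1,PS=0
  L1 @0x44[14] → 0x47007  P=1,RW=1,US=1,PS=0
  L2 @0x47[7] → 0x48007  P=1,RW=1,US=1,PS=0
  L3 @0x48[12] → 0x49007  P=1,RW=1,US=1,PS=0
  ⇒ phys 0x49BDF  [4 reads]

Entries read for #0: 4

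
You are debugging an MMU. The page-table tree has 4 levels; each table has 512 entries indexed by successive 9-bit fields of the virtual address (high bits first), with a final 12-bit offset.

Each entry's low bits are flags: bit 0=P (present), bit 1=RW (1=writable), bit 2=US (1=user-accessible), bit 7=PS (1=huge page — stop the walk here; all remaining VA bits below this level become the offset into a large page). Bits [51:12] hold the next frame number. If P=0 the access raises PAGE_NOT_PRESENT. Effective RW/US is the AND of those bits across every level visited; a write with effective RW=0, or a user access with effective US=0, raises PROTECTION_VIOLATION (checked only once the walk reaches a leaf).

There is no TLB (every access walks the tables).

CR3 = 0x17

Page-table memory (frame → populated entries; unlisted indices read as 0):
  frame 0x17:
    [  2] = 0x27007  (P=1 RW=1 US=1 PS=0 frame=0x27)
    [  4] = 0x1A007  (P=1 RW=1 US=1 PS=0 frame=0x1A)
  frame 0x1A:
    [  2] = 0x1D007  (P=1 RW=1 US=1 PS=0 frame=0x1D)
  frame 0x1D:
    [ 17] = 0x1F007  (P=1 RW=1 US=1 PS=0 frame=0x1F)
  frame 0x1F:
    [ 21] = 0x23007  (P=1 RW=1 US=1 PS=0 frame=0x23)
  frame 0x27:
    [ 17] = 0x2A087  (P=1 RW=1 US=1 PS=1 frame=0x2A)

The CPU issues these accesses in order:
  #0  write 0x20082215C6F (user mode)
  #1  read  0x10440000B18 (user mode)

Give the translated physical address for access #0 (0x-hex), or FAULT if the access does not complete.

Per-access translation:
#0 VA=0x20082215C6F (w,user):
  [0] read 0x17 idx=4: raw=0x1A007 flags P=1 W=1 U=1 S=0
  [1] read 0x1A idx=2: raw=0x1D007 flags P=1 W=1 U=1 S=0
  [2] read 0x1D idx=17: raw=0x1F007 flags P=1 W=1 U=1 S=0
  [3] read 0x1F idx=21: raw=0x23007 flags P=1 W=1 U=1 S=0
  ⇒ phys 0x23C6F  [4 reads]
#1 VA=0x10440000B18 (r,user):
  [0] read 0x17 idx=2: raw=0x27007 flags P=1 W=1 U=1 S=0
  [1] read 0x27 idx=17: raw=0x2A087 flags P=1 W=1 U=1 S=1
  ⇒ phys 0x2AB18 (huge @L1)  [2 reads]

Access #0 PA: 0x23C6F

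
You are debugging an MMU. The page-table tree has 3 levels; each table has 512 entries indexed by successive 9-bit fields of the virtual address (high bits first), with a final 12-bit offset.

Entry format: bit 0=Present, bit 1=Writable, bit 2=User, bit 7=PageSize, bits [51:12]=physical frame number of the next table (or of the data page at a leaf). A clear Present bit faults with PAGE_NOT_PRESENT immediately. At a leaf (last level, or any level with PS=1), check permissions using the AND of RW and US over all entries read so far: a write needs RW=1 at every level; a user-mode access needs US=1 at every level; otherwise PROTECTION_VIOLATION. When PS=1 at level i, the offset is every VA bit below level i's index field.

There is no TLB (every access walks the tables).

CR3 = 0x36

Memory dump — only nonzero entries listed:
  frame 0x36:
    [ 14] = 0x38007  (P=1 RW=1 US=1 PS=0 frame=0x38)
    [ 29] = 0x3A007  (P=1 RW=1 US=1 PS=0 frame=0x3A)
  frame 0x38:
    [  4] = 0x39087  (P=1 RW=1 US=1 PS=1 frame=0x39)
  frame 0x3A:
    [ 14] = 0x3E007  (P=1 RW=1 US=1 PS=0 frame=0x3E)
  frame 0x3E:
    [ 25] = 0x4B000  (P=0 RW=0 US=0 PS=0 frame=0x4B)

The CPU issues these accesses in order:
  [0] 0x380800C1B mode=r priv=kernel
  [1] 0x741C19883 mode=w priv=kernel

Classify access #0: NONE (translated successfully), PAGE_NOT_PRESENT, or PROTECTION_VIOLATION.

Trace:
#0 VA=0x380800C1B (r,kernel):
  L0: frame=0x36 idx=14 entry=0x38007 [P=1 RW=1 US=1 PS=0]
  L1: frame=0x38 idx=4 entry=0x39087 [P=1 RW=1 US=1 PS=1]
  ✓ 0x39C1B (huge @L1)  — 2 lookups
#1 VA=0x741C19883 (w,kernel):
  L0: frame=0x36 idx=29 entry=0x3A007 [P=1 RW=1 US=1 PS=0]
  L1: frame=0x3A idx=14 entry=0x3E007 [P=1 RW=1 US=1 PS=0]
  L2: frame=0x3E idx=25 entry=0x4B000 [P=0 RW=0 US=0 PS=0]
  → PAGE_NOT_PRESENT  (3 entries read)

Access #0 fault: NONE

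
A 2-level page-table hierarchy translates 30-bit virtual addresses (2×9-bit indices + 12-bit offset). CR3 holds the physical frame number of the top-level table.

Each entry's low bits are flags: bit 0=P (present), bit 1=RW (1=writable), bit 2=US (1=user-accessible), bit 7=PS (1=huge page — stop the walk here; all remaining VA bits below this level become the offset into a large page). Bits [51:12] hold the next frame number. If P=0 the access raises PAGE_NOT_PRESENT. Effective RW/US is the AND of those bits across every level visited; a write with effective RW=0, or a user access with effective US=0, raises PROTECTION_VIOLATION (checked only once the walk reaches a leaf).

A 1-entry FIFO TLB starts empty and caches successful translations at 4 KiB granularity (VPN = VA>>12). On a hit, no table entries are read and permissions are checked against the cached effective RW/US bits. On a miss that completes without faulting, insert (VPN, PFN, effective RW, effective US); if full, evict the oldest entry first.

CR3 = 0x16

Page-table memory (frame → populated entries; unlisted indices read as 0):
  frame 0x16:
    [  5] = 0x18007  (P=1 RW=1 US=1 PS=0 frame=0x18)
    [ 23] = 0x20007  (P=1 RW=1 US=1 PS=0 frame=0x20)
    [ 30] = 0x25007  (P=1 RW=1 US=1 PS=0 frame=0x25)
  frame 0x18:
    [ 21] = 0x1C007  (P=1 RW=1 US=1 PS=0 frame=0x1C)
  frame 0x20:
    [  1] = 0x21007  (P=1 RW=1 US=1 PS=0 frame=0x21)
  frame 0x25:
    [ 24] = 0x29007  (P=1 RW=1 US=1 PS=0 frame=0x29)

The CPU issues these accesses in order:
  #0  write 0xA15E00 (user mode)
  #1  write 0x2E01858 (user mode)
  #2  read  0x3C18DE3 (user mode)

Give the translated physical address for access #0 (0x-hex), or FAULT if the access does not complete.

Walk each access:
#0 VA=0xA15E00 (w,user):
  L0 @0x16[5] → 0x18007  P=1,RW=1,US=1,PS=0
  L1 @0x18[21] → 0x1C007  P=1,RW=1,US=1,PS=0
  ✓ 0x1CE00  — 2 lookups
#1 VA=0x2E01858 (w,user):
  L0 @0x16[23] → 0x20007  P=1,RW=1,US=1,PS=0
  L1 @0x20[1] → 0x21007  P=1,RW=1,US=1,PS=0
  ✓ 0x21858  — 2 lookups
#2 VA=0x3C18DE3 (r,user):
  L0 @0x16[30] → 0x25007  P=1,RW=1,US=1,PS=0
  L1 @0x25[24] → 0x29007  P=1,RW=1,US=1,PS=0
  ✓ 0x29DE3  — 2 lookups

Access #0 PA: 0x1CE00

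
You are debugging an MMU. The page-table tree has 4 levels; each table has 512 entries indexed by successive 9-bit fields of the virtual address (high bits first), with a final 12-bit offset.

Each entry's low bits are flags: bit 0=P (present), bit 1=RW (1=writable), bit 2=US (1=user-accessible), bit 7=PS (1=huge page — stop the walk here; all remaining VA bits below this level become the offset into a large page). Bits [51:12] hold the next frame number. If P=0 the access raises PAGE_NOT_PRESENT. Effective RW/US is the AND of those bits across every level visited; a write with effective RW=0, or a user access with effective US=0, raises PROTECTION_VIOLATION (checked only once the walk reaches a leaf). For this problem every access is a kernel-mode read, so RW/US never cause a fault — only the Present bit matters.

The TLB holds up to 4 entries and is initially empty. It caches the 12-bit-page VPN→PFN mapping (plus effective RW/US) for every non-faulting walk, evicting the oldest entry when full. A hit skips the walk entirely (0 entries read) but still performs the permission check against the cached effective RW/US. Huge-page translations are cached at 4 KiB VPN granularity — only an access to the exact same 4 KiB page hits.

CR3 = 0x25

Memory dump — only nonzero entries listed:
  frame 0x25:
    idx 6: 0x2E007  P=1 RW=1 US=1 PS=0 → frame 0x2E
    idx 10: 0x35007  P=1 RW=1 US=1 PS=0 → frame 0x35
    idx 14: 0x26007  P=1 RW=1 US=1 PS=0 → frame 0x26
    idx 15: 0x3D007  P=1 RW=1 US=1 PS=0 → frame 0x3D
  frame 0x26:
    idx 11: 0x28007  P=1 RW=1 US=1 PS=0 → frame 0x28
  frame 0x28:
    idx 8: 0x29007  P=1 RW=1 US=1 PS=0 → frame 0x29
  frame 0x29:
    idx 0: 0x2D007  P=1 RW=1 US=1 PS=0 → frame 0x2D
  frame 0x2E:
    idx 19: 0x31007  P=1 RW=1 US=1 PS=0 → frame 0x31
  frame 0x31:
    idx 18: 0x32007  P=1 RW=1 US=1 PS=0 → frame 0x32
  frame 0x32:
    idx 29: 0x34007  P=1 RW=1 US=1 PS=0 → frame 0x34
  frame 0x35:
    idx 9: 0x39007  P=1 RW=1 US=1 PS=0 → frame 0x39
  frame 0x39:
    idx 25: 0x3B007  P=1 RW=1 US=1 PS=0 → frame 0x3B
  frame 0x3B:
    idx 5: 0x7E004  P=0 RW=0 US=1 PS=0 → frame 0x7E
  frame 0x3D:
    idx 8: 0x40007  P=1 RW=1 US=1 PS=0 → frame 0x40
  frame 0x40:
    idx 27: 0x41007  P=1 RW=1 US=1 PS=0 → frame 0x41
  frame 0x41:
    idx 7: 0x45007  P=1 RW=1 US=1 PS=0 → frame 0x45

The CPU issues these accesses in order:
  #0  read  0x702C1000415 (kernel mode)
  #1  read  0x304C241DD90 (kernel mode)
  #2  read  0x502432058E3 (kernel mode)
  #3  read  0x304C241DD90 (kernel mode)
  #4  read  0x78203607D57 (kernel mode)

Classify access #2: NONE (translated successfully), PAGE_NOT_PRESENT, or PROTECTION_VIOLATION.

Walk each access:
#0 VA=0x702C1000415 (r,kernel):
  [0] read 0x25 idx=14: raw=0x26007 flags P=1 W=1 U=1 S=0
  [1] read 0x26 idx=11: raw=0x28007 flags P=1 W=1 U=1 S=0
  [2] read 0x28 idx=8: raw=0x29007 flags P=1 W=1 U=1 S=0
  [3] read 0x29 idx=0: raw=0x2D007 flags P=1 W=1 U=1 S=0
  → PA=0x2D415  (4 entries read)
#1 VA=0x304C241DD90 (r,kernel):
  [0] read 0x25 idx=6: raw=0x2E007 flags P=1 W=1 U=1 S=0
  [1] read 0x2E idx=19: raw=0x31007 flags P=1 W=1 U=1 S=0
  [2] read 0x31 idx=18: raw=0x32007 flags P=1 W=1 U=1 S=0
  [3] read 0x32 idx=29: raw=0x34007 flags P=1 W=1 U=1 S=0
  → PA=0x34D90  (4 entries read)
#2 VA=0x502432058E3 (r,kernel):
  [0] read 0x25 idx=10: raw=0x35007 flags P=1 W=1 U=1 S=0
  [1] read 0x35 idx=9: raw=0x39007 flags P=1 W=1 U=1 S=0
  [2] read 0x39 idx=25: raw=0x3B007 flags P=1 W=1 U=1 S=0
  [3] read 0x3B idx=5: raw=0x7E004 flags P=0 W=0 U=1 S=0
  → PAGE_NOT_PRESENT  (4 entries read)
#3 VA=0x304C241DD90 (r,kernel):
  TLB hit vpn=0x304C241D → PA=0x34D90
#4 VA=0x78203607D57 (r,kernel):
  [0] read 0x25 idx=15: raw=0x3D007 flags P=1 W=1 U=1 S=0
  [1] read 0x3D idx=8: raw=0x40007 flags P=1 W=1 U=1 S=0
  [2] read 0x40 idx=27: raw=0x41007 flags P=1 W=1 U=1 S=0
  [3] read 0x41 idx=7: raw=0x45007 flags P=1 W=1 U=1 S=0
  → PA=0x45D57  (4 entries read)

Access #2 fault: PAGE_NOT_PRESENT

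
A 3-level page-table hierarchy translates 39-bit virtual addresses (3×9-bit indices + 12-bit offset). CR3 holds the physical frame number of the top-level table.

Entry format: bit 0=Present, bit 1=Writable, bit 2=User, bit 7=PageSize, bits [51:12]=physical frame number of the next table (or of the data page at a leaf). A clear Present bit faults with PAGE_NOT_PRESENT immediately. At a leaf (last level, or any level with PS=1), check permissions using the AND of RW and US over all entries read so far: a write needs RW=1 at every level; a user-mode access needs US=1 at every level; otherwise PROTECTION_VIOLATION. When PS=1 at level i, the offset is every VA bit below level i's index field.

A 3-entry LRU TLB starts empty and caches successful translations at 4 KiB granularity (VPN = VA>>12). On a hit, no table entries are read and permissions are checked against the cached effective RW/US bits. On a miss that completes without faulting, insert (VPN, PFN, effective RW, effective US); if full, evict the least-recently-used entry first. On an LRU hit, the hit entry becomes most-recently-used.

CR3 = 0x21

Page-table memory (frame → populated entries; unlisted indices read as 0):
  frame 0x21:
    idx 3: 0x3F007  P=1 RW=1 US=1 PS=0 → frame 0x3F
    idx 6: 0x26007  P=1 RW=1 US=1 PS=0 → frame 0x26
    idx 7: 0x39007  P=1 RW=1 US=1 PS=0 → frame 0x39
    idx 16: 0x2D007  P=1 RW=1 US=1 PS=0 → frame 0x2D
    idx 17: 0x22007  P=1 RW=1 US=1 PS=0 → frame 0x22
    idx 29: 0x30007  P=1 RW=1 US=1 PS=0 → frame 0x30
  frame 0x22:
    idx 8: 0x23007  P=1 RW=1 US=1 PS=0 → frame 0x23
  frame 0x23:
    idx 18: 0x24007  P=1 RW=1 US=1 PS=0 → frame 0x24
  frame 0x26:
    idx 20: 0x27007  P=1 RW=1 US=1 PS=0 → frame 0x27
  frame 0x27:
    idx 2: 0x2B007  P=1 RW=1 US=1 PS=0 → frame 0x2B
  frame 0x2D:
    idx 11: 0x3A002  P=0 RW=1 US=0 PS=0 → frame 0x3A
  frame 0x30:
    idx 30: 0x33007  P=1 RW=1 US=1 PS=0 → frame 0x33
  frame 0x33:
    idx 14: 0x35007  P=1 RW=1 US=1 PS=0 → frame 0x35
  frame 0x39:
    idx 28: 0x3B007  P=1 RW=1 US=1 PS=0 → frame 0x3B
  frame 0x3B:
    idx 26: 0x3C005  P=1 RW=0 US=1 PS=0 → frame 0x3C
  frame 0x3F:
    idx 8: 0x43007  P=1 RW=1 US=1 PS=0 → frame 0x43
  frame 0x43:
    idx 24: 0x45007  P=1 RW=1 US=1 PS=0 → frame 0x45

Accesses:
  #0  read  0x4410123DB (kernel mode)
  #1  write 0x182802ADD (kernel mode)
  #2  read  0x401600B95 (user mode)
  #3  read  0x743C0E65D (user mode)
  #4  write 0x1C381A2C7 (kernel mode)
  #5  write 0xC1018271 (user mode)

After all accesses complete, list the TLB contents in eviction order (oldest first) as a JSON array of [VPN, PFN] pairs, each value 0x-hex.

Walk each access:
#0 VA=0x4410123DB (r,kernel):
  [0] read 0x21 idx=17: raw=0x22007 flags P=1 W=1 U=1 S=0
  [1] read 0x22 idx=8: raw=0x23007 flags P=1 W=1 U=1 S=0
  [2] read 0x23 idx=18: raw=0x24007 flags P=1 W=1 U=1 S=0
  ⇒ phys 0x243DB  [3 reads]
#1 VA=0x182802ADD (w,kernel):
  [0] read 0x21 idx=6: raw=0x26007 flags P=1 W=1 U=1 S=0
  [1] read 0x26 idx=20: raw=0x27007 flags P=1 W=1 U=1 S=0
  [2] read 0x27 idx=2: raw=0x2B007 flags P=1 W=1 U=1 S=0
  ⇒ phys 0x2BADD  [3 reads]
#2 VA=0x401600B95 (r,user):
  [0] read 0x21 idx=16: raw=0x2D007 flags P=1 W=1 U=1 S=0
  [1] read 0x2D idx=11: raw=0x3A002 flags P=0 W=1 U=0 S=0
  ✗ PAGE_NOT_PRESENT  [2 reads]
#3 VA=0x743C0E65D (r,user):
  [0] read 0x21 idx=29: raw=0x30007 flags P=1 W=1 U=1 S=0
  [1] read 0x30 idx=30: raw=0x33007 flags P=1 W=1 U=1 S=0
  [2] read 0x33 idx=14: raw=0x35007 flags P=1 W=1 U=1 S=0
  ⇒ phys 0x3565D  [3 reads]
#4 VA=0x1C381A2C7 (w,kernel):
  [0] read 0x21 idx=7: raw=0x39007 flags P=1 W=1 U=1 S=0
  [1] read 0x39 idx=28: raw=0x3B007 flags P=1 W=1 U=1 S=0
  [2] read 0x3B idx=26: raw=0x3C005 flags P=1 W=0 U=1 S=0
  ✗ PROTECTION_VIOLATION  [3 reads]
#5 VA=0xC1018271 (w,user):
  [0] read 0x21 idx=3: raw=0x3F007 flags P=1 W=1 U=1 S=0
  [1] read 0x3F idx=8: raw=0x43007 flags P=1 W=1 U=1 S=0
  [2] read 0x43 idx=24: raw=0x45007 flags P=1 W=1 U=1 S=0
  ⇒ phys 0x45271  [3 reads]

TLB: [["0x182802", "0x2B"], ["0x743C0E", "0x35"], ["0xC1018", "0x45"]]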